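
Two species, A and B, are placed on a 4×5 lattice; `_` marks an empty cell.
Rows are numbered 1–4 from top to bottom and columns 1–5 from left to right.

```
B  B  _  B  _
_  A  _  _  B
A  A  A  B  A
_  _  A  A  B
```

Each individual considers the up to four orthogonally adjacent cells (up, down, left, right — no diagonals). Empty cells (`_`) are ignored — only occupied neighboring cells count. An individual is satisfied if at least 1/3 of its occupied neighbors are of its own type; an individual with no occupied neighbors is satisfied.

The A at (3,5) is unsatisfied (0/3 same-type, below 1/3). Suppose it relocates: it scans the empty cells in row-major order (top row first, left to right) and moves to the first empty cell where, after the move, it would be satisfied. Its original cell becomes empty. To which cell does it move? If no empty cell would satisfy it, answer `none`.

(2,1)

Vacating (3,5). Empty cells in order:
  (1,3): 0/2 same-type → still unsatisfied.
  (1,5): 0/2 same-type → still unsatisfied.
  (2,1): 2/3 same-type → satisfied — stop here.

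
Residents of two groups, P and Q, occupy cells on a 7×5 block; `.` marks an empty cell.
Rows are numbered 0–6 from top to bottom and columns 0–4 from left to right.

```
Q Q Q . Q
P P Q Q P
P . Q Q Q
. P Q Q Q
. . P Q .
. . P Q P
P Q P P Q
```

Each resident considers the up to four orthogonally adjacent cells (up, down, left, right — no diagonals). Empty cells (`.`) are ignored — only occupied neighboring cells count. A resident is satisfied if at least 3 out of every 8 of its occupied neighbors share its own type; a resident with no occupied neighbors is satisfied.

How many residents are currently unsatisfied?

11

Row 0: (0,0)Q 1/2 ok · (0,1)Q 2/3 ok · (0,2)Q 2/2 ok · (0,4)Q 0/1 unhappy
Row 1: (1,0)P 2/3 ok · (1,1)P 1/3 unhappy · (1,2)Q 3/4 ok · (1,3)Q 2/3 ok · (1,4)P 0/3 unhappy
Row 2: (2,0)P 1/1 ok · (2,2)Q 3/3 ok · (2,3)Q 4/4 ok · (2,4)Q 2/3 ok
Row 3: (3,1)P 0/1 unhappy · (3,2)Q 2/4 ok · (3,3)Q 4/4 ok · (3,4)Q 2/2 ok
Row 4: (4,2)P 1/3 unhappy · (4,3)Q 2/3 ok
Row 5: (5,2)P 2/3 ok · (5,3)Q 1/4 unhappy · (5,4)P 0/2 unhappy
Row 6: (6,0)P 0/1 unhappy · (6,1)Q 0/2 unhappy · (6,2)P 2/3 ok · (6,3)P 1/3 unhappy · (6,4)Q 0/2 unhappy
Unsatisfied: (0,4), (1,1), (1,4), (3,1), (4,2), (5,3), (5,4), (6,0), (6,1), (6,3), (6,4) — 11 in total.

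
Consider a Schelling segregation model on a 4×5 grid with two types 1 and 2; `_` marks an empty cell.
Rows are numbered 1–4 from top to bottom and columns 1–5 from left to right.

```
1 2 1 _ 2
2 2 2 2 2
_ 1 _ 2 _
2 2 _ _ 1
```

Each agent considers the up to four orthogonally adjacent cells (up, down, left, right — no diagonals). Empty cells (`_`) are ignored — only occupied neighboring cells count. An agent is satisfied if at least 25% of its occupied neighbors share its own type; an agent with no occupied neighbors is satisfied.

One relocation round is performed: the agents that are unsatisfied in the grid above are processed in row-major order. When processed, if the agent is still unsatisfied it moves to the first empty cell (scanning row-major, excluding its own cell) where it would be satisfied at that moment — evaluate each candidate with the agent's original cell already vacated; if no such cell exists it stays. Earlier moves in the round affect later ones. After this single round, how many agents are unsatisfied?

0

Initially unsatisfied (in order): (1,1), (1,3), (3,2).
  (1,1) → (1,4).
  (1,3): now satisfied by earlier moves; stays.
  (3,2) → (3,5).
Resulting grid:
_ 2 1 1 2
2 2 2 2 2
_ _ _ 2 1
2 2 _ _ 1
All satisfied now.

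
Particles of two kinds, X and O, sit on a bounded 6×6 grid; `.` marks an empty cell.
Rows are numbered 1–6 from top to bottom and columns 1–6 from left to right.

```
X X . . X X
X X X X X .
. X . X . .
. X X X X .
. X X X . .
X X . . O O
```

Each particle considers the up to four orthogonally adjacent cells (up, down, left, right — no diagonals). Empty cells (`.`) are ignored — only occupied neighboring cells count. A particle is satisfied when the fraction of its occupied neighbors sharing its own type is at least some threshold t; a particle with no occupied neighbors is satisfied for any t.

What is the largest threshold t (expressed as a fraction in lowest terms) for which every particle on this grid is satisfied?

1/1

Row 1: (1,1)X 2/2 · (1,2)X 2/2 · (1,5)X 2/2 · (1,6)X 1/1
Row 2: (2,1)X 2/2 · (2,2)X 4/4 · (2,3)X 2/2 · (2,4)X 3/3 · (2,5)X 2/2
Row 3: (3,2)X 2/2 · (3,4)X 2/2
Row 4: (4,2)X 3/3 · (4,3)X 3/3 · (4,4)X 4/4 · (4,5)X 1/1
Row 5: (5,2)X 3/3 · (5,3)X 3/3 · (5,4)X 2/2
Row 6: (6,1)X 1/1 · (6,2)X 2/2 · (6,5)O 1/1 · (6,6)O 1/1
The smallest same-type fraction is 2/2 at (1,1), which reduces to 1/1. Any threshold above that leaves this particle unsatisfied.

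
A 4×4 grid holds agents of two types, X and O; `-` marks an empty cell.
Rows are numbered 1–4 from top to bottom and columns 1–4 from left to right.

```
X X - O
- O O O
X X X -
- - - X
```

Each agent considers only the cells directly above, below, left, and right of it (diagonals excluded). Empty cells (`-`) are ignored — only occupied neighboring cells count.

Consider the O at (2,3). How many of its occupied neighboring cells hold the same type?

Occupied neighbors of (2,3): (3,3)=X, (2,2)=O, (2,4)=O.
Same type (O): 2 of 3.

2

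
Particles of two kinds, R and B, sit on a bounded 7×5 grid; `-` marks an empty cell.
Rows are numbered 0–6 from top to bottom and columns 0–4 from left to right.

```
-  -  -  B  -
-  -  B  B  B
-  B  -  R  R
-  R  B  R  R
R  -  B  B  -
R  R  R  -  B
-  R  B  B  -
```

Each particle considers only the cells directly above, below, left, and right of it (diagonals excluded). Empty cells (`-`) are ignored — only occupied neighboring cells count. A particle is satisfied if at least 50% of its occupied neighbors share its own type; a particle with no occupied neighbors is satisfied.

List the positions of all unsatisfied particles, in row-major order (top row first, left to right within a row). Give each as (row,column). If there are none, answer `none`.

(2,1), (3,1), (3,2), (5,2), (6,2)

(0,3)B 1/1 ok
(1,2)B 1/1 ok
(1,3)B 3/4 ok
(1,4)B 1/2 ok
(2,1)B 0/1 unhappy
(2,3)R 2/3 ok
(2,4)R 2/3 ok
(3,1)R 0/2 unhappy
(3,2)B 1/3 unhappy
(3,3)R 2/4 ok
(3,4)R 2/2 ok
(4,0)R 1/1 ok
(4,2)B 2/3 ok
(4,3)B 1/2 ok
(5,0)R 2/2 ok
(5,1)R 3/3 ok
(5,2)R 1/3 unhappy
(5,4)B 0/0 ok
(6,1)R 1/2 ok
(6,2)B 1/3 unhappy
(6,3)B 1/1 ok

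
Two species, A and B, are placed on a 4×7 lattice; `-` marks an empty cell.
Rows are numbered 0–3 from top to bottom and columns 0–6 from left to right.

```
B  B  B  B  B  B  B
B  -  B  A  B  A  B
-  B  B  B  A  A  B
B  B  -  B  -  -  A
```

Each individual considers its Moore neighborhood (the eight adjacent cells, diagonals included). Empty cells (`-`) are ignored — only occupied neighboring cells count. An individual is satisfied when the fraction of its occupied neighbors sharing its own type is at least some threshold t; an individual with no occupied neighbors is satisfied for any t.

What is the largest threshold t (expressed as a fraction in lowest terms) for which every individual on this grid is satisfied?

1/8

Row 0: (0,0)B 2/2 · (0,1)B 4/4 · (0,2)B 3/4 · (0,3)B 4/5 · (0,4)B 3/5 · (0,5)B 4/5 · (0,6)B 2/3
Row 1: (1,0)B 3/3 · (1,2)B 6/7 · (1,3)A 1/8 · (1,4)B 4/8 · (1,5)A 2/8 · (1,6)B 3/5
Row 2: (2,1)B 5/5 · (2,2)B 5/6 · (2,3)B 4/6 · (2,4)A 3/6 · (2,5)A 3/6 · (2,6)B 1/4
Row 3: (3,0)B 2/2 · (3,1)B 3/3 · (3,3)B 2/3 · (3,6)A 1/2
The smallest same-type fraction is 1/8 at (1,3), which reduces to 1/8. Any threshold above that leaves this individual unsatisfied.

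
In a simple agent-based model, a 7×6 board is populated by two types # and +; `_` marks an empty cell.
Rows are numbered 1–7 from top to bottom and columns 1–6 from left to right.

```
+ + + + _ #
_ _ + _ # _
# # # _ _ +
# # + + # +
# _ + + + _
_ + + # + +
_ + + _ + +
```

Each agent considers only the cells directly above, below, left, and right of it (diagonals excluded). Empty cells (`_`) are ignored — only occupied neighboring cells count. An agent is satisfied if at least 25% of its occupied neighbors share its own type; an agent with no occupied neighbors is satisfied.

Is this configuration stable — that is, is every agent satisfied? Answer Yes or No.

Row 1: (1,1)+ 1/1 ok · (1,2)+ 2/2 ok · (1,3)+ 3/3 ok · (1,4)+ 1/1 ok · (1,6)# 0/0 ok
Row 2: (2,3)+ 1/2 ok · (2,5)# 0/0 ok
Row 3: (3,1)# 2/2 ok · (3,2)# 3/3 ok · (3,3)# 1/3 ok · (3,6)+ 1/1 ok
Row 4: (4,1)# 3/3 ok · (4,2)# 2/3 ok · (4,3)+ 2/4 ok · (4,4)+ 2/3 ok · (4,5)# 0/3 unhappy · (4,6)+ 1/2 ok
Row 5: (5,1)# 1/1 ok · (5,3)+ 3/3 ok · (5,4)+ 3/4 ok · (5,5)+ 2/3 ok
Row 6: (6,2)+ 2/2 ok · (6,3)+ 3/4 ok · (6,4)# 0/3 unhappy · (6,5)+ 3/4 ok · (6,6)+ 2/2 ok
Row 7: (7,2)+ 2/2 ok · (7,3)+ 2/2 ok · (7,5)+ 2/2 ok · (7,6)+ 2/2 ok
For instance (4,5) has only 0/3 same-type neighbors, below 1/4.

No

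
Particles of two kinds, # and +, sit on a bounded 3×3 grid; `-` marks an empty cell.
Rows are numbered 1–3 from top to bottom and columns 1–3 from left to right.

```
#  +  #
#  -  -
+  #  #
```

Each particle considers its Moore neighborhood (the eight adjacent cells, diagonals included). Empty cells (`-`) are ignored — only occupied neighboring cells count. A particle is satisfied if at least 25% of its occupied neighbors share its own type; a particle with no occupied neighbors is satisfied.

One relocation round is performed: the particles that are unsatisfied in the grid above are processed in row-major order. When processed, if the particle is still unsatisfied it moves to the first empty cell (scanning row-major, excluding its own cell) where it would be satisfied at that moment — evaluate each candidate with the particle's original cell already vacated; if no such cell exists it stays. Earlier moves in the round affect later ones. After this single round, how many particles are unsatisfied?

Initially unsatisfied (in order): (1,2), (1,3), (3,1).
  (1,2): no empty cell satisfies it; stays.
  (1,3) → (2,2).
  (3,1) → (1,3).
Resulting grid:
# + +
# # -
- # #
All satisfied now.

0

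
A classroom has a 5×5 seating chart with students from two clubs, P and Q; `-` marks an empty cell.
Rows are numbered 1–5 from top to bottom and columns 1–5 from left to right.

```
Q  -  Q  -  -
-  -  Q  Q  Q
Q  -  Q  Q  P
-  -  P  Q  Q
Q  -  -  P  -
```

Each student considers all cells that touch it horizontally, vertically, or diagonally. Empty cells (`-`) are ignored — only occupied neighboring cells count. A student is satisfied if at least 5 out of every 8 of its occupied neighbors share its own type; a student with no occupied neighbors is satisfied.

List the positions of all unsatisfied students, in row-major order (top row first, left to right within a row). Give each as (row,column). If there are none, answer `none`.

Row 1: (1,1)Q 0/0 ok · (1,3)Q 2/2 ok
Row 2: (2,3)Q 4/4 ok · (2,4)Q 5/6 ok · (2,5)Q 2/3 ok
Row 3: (3,1)Q 0/0 ok · (3,3)Q 4/5 ok · (3,4)Q 6/8 ok · (3,5)P 0/5 unhappy
Row 4: (4,3)P 1/4 unhappy · (4,4)Q 3/6 unhappy · (4,5)Q 2/4 unhappy
Row 5: (5,1)Q 0/0 ok · (5,4)P 1/3 unhappy

(3,5), (4,3), (4,4), (4,5), (5,4)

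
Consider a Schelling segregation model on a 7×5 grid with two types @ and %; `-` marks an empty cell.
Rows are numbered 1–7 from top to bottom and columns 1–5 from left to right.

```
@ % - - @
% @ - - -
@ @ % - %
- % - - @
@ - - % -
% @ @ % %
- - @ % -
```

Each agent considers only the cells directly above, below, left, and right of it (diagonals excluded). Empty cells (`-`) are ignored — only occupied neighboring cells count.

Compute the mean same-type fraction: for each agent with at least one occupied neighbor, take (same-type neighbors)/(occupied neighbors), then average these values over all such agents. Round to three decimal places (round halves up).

Row 1: (1,1)@ 0/2 · (1,2)% 0/2 · (1,5)@ — no occupied neighbors
Row 2: (2,1)% 0/3 · (2,2)@ 1/3
Row 3: (3,1)@ 1/2 · (3,2)@ 2/4 · (3,3)% 0/1 · (3,5)% 0/1
Row 4: (4,2)% 0/1 · (4,5)@ 0/1
Row 5: (5,1)@ 0/1 · (5,4)% 1/1
Row 6: (6,1)% 0/2 · (6,2)@ 1/2 · (6,3)@ 2/3 · (6,4)% 3/4 · (6,5)% 1/1
Row 7: (7,3)@ 1/2 · (7,4)% 1/2
Sum over 19 agents: 0/2 + 0/2 + 0/3 + 1/3 + 1/2 + 2/4 + 0/1 + 0/1 + 0/1 + 0/1 + 0/1 + 1/1 + 0/2 + 1/2 + 2/3 + 3/4 + 1/1 + 1/2 + 1/2 = 25/4; mean = 25/4 ÷ 19 = 25/76 = 0.328947… → 0.329.

0.329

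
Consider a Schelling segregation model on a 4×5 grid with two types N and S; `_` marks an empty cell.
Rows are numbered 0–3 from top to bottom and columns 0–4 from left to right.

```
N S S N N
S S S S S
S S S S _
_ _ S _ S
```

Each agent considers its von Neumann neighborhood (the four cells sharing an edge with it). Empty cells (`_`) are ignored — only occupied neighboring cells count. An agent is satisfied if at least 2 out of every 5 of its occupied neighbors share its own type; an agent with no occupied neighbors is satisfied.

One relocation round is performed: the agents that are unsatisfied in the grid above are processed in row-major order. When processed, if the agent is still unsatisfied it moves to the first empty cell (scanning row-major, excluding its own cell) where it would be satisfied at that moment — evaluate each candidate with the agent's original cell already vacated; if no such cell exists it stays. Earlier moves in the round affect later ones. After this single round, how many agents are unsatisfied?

Initially unsatisfied (in order): (0,0), (0,3).
  (0,0): no empty cell satisfies it; stays.
  (0,3): no empty cell satisfies it; stays.
Resulting grid:
N S S N N
S S S S S
S S S S _
_ _ S _ S
Unsatisfied now: (0,0), (0,3).

2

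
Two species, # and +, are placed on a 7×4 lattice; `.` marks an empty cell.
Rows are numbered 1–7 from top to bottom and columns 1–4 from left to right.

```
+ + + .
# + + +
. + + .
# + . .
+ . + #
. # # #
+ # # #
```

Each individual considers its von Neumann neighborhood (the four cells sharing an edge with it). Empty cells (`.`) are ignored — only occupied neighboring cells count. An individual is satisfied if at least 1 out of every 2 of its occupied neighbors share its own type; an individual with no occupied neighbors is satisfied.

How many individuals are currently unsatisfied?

Row 1: (1,1)+ 1/2 satisfied · (1,2)+ 3/3 satisfied · (1,3)+ 2/2 satisfied
Row 2: (2,1)# 0/2 not · (2,2)+ 3/4 satisfied · (2,3)+ 4/4 satisfied · (2,4)+ 1/1 satisfied
Row 3: (3,2)+ 3/3 satisfied · (3,3)+ 2/2 satisfied
Row 4: (4,1)# 0/2 not · (4,2)+ 1/2 satisfied
Row 5: (5,1)+ 0/1 not · (5,3)+ 0/2 not · (5,4)# 1/2 satisfied
Row 6: (6,2)# 2/2 satisfied · (6,3)# 3/4 satisfied · (6,4)# 3/3 satisfied
Row 7: (7,1)+ 0/1 not · (7,2)# 2/3 satisfied · (7,3)# 3/3 satisfied · (7,4)# 2/2 satisfied
Unsatisfied: (2,1), (4,1), (5,1), (5,3), (7,1) — 5 in total.

5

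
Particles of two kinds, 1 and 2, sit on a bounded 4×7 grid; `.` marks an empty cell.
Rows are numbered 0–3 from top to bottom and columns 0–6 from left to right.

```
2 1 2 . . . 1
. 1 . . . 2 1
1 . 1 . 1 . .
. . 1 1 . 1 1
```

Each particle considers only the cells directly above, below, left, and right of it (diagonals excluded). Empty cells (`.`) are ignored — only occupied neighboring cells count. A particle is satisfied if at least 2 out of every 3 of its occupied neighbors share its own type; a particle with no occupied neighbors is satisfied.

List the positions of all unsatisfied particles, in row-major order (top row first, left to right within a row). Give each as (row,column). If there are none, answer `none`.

(0,0), (0,1), (0,2), (1,5), (1,6)

Row 0: (0,0)2 0/1 not · (0,1)1 1/3 not · (0,2)2 0/1 not · (0,6)1 1/1 satisfied
Row 1: (1,1)1 1/1 satisfied · (1,5)2 0/1 not · (1,6)1 1/2 not
Row 2: (2,0)1 0/0 satisfied · (2,2)1 1/1 satisfied · (2,4)1 0/0 satisfied
Row 3: (3,2)1 2/2 satisfied · (3,3)1 1/1 satisfied · (3,5)1 1/1 satisfied · (3,6)1 1/1 satisfied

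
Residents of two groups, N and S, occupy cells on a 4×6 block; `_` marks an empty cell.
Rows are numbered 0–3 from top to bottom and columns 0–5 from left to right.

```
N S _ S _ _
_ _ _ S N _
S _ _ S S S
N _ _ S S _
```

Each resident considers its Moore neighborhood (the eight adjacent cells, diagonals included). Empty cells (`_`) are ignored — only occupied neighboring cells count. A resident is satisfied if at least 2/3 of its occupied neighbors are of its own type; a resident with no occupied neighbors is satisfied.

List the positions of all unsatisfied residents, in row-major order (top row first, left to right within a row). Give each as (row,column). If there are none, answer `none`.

(0,0), (0,1), (0,3), (1,4), (2,0), (3,0)

Row 0: (0,0)N 0/1 unhappy · (0,1)S 0/1 unhappy · (0,3)S 1/2 unhappy
Row 1: (1,3)S 3/4 ok · (1,4)N 0/5 unhappy
Row 2: (2,0)S 0/1 unhappy · (2,3)S 4/5 ok · (2,4)S 5/6 ok · (2,5)S 2/3 ok
Row 3: (3,0)N 0/1 unhappy · (3,3)S 3/3 ok · (3,4)S 4/4 ok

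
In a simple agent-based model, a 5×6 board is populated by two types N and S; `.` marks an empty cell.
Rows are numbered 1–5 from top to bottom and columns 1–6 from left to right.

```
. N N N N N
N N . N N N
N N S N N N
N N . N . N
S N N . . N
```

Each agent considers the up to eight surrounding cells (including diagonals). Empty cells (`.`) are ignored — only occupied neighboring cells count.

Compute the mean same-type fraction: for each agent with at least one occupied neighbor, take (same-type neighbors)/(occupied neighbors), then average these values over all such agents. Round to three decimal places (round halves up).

(1,2)N 3/3
(1,3)N 4/4
(1,4)N 4/4
(1,5)N 5/5
(1,6)N 3/3
(2,1)N 4/4
(2,2)N 5/6
(2,4)N 6/7
(2,5)N 8/8
(2,6)N 5/5
(3,1)N 5/5
(3,2)N 5/6
(3,3)S 0/6
(3,4)N 4/5
(3,5)N 7/7
(3,6)N 4/4
(4,1)N 4/5
(4,2)N 5/7
(4,4)N 3/4
(4,6)N 3/3
(5,1)S 0/3
(5,2)N 3/4
(5,3)N 3/3
(5,6)N 1/1
Sum over 24 agents: 3/3 + 4/4 + 4/4 + 5/5 + 3/3 + 4/4 + 5/6 + 6/7 + 8/8 + 5/5 + 5/5 + 5/6 + 0/6 + 4/5 + 7/7 + 4/4 + 4/5 + 5/7 + 3/4 + 3/3 + 0/3 + 3/4 + 3/3 + 1/1 = 4271/210; mean = 4271/210 ÷ 24 = 4271/5040 = 0.847420… → 0.847.

0.847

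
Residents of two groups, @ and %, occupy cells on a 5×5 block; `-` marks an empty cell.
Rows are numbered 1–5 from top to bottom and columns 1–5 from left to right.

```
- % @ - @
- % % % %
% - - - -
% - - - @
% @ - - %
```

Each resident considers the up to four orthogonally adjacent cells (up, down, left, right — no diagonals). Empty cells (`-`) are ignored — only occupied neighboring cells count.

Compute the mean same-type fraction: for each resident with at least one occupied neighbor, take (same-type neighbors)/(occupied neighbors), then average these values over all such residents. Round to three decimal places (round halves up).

0.474

(1,2)% 1/2
(1,3)@ 0/2
(1,5)@ 0/1
(2,2)% 2/2
(2,3)% 2/3
(2,4)% 2/2
(2,5)% 1/2
(3,1)% 1/1
(4,1)% 2/2
(4,5)@ 0/1
(5,1)% 1/2
(5,2)@ 0/1
(5,5)% 0/1
Sum over 13 residents: 1/2 + 0/2 + 0/1 + 2/2 + 2/3 + 2/2 + 1/2 + 1/1 + 2/2 + 0/1 + 1/2 + 0/1 + 0/1 = 37/6; mean = 37/6 ÷ 13 = 37/78 = 0.474358… → 0.474.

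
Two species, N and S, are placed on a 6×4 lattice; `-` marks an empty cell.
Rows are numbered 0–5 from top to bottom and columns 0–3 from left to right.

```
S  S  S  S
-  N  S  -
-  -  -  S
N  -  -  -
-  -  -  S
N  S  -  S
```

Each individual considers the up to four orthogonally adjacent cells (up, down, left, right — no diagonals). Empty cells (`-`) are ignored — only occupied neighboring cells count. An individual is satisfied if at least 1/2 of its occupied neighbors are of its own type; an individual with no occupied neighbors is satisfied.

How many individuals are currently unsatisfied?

(0,0)S 1/1 satisfied
(0,1)S 2/3 satisfied
(0,2)S 3/3 satisfied
(0,3)S 1/1 satisfied
(1,1)N 0/2 not
(1,2)S 1/2 satisfied
(2,3)S 0/0 satisfied
(3,0)N 0/0 satisfied
(4,3)S 1/1 satisfied
(5,0)N 0/1 not
(5,1)S 0/1 not
(5,3)S 1/1 satisfied
Unsatisfied: (1,1), (5,0), (5,1) — 3 in total.

3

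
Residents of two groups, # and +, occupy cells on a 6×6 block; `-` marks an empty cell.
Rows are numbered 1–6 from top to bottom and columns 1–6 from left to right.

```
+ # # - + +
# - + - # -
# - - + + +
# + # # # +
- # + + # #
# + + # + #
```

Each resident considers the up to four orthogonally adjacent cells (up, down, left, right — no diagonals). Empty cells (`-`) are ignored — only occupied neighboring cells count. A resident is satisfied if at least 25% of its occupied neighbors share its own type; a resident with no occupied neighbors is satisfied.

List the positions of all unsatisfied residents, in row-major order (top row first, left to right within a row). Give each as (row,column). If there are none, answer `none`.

(1,1), (2,3), (2,5), (4,2), (5,2), (6,1), (6,4), (6,5)

Row 1: (1,1)+ 0/2 unhappy · (1,2)# 1/2 ok · (1,3)# 1/2 ok · (1,5)+ 1/2 ok · (1,6)+ 1/1 ok
Row 2: (2,1)# 1/2 ok · (2,3)+ 0/1 unhappy · (2,5)# 0/2 unhappy
Row 3: (3,1)# 2/2 ok · (3,4)+ 1/2 ok · (3,5)+ 2/4 ok · (3,6)+ 2/2 ok
Row 4: (4,1)# 1/2 ok · (4,2)+ 0/3 unhappy · (4,3)# 1/3 ok · (4,4)# 2/4 ok · (4,5)# 2/4 ok · (4,6)+ 1/3 ok
Row 5: (5,2)# 0/3 unhappy · (5,3)+ 2/4 ok · (5,4)+ 1/4 ok · (5,5)# 2/4 ok · (5,6)# 2/3 ok
Row 6: (6,1)# 0/1 unhappy · (6,2)+ 1/3 ok · (6,3)+ 2/3 ok · (6,4)# 0/3 unhappy · (6,5)+ 0/3 unhappy · (6,6)# 1/2 ok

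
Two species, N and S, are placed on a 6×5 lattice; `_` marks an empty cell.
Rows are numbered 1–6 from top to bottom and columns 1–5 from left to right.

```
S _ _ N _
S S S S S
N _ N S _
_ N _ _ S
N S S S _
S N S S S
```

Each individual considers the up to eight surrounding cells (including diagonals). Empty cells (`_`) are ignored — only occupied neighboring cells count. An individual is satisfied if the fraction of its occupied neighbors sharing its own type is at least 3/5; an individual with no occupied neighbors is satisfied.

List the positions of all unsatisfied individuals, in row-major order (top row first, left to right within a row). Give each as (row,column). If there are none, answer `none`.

Row 1: (1,1)S 2/2 ✓ · (1,4)N 0/3 ✗
Row 2: (2,1)S 2/3 ✓ · (2,2)S 3/5 ✓ · (2,3)S 3/5 ✓ · (2,4)S 3/5 ✓ · (2,5)S 2/3 ✓
Row 3: (3,1)N 1/3 ✗ · (3,3)N 1/5 ✗ · (3,4)S 4/5 ✓
Row 4: (4,2)N 3/5 ✓ · (4,5)S 2/2 ✓
Row 5: (5,1)N 2/4 ✗ · (5,2)S 3/6 ✗ · (5,3)S 4/6 ✓ · (5,4)S 5/5 ✓
Row 6: (6,1)S 1/3 ✗ · (6,2)N 1/5 ✗ · (6,3)S 4/5 ✓ · (6,4)S 4/4 ✓ · (6,5)S 2/2 ✓

(1,4), (3,1), (3,3), (5,1), (5,2), (6,1), (6,2)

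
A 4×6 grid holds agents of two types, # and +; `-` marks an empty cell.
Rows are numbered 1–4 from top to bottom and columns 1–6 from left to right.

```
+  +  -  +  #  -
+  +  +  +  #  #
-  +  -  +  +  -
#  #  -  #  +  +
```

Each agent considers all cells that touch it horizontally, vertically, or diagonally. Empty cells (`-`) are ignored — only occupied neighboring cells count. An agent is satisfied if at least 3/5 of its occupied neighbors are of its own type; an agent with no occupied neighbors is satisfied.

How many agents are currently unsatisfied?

Row 1: (1,1)+ 3/3 ok · (1,2)+ 4/4 ok · (1,4)+ 2/4 unhappy · (1,5)# 2/4 unhappy
Row 2: (2,1)+ 4/4 ok · (2,2)+ 5/5 ok · (2,3)+ 6/6 ok · (2,4)+ 4/6 ok · (2,5)# 2/6 unhappy · (2,6)# 2/3 ok
Row 3: (3,2)+ 3/5 ok · (3,4)+ 4/6 ok · (3,5)+ 4/7 unhappy
Row 4: (4,1)# 1/2 unhappy · (4,2)# 1/2 unhappy · (4,4)# 0/3 unhappy · (4,5)+ 3/4 ok · (4,6)+ 2/2 ok
Unsatisfied: (1,4), (1,5), (2,5), (3,5), (4,1), (4,2), (4,4) — 7 in total.

7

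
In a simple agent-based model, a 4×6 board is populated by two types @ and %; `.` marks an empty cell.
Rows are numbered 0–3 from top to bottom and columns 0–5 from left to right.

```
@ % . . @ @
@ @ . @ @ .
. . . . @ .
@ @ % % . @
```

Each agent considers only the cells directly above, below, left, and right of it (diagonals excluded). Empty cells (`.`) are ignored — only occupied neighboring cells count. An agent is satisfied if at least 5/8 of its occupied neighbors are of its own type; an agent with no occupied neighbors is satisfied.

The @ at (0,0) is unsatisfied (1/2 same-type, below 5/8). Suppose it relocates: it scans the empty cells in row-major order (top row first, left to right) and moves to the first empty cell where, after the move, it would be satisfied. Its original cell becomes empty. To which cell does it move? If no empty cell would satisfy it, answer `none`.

Vacating (0,0). Empty cells in order:
  (0,2): 0/1 same-type → still unsatisfied.
  (0,3): 2/2 same-type → satisfied — stop here.

(0,3)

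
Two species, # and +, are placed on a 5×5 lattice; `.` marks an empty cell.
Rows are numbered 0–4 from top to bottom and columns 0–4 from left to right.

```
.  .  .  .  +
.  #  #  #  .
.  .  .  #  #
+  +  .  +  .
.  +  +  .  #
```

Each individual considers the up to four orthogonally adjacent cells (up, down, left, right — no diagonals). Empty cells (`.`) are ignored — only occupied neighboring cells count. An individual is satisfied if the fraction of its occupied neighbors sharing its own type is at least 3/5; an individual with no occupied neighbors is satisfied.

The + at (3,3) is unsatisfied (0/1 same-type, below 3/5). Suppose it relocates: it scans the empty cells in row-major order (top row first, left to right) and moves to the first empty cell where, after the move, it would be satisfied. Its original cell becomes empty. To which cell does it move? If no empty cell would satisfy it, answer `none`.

(0,0)

Vacating (3,3). Empty cells in order:
  (0,0): 0/0 same-type → satisfied — stop here.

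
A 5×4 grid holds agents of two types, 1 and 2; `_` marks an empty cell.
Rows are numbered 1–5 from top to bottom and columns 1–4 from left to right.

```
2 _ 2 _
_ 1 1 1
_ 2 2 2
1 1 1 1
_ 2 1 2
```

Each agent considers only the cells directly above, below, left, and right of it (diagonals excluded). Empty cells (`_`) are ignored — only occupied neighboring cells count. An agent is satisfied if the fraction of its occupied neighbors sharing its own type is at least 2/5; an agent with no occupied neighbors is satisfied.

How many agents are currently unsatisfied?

7

(1,1)2 0/0 ok
(1,3)2 0/1 unhappy
(2,2)1 1/2 ok
(2,3)1 2/4 ok
(2,4)1 1/2 ok
(3,2)2 1/3 unhappy
(3,3)2 2/4 ok
(3,4)2 1/3 unhappy
(4,1)1 1/1 ok
(4,2)1 2/4 ok
(4,3)1 3/4 ok
(4,4)1 1/3 unhappy
(5,2)2 0/2 unhappy
(5,3)1 1/3 unhappy
(5,4)2 0/2 unhappy
Unsatisfied: (1,3), (3,2), (3,4), (4,4), (5,2), (5,3), (5,4) — 7 in total.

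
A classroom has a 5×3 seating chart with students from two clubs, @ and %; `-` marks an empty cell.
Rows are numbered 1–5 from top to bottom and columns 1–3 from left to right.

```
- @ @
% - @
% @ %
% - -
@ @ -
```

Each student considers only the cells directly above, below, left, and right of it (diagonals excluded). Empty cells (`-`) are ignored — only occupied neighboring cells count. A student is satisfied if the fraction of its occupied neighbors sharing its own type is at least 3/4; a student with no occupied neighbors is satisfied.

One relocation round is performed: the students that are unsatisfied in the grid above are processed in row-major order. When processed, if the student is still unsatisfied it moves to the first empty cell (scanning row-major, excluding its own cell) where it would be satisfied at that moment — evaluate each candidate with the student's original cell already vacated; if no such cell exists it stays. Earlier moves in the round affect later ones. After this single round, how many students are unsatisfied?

Initially unsatisfied (in order): (2,3), (3,1), (3,2), (3,3), (4,1), (5,1).
  (2,3) → (5,3).
  (3,1): no empty cell satisfies it; stays.
  (3,2): no empty cell satisfies it; stays.
  (3,3): no empty cell satisfies it; stays.
  (4,1): no empty cell satisfies it; stays.
  (5,1): no empty cell satisfies it; stays.
Resulting grid:
- @ @
% - -
% @ %
% - -
@ @ @
Unsatisfied now: (3,1), (3,2), (3,3), (4,1), (5,1).

5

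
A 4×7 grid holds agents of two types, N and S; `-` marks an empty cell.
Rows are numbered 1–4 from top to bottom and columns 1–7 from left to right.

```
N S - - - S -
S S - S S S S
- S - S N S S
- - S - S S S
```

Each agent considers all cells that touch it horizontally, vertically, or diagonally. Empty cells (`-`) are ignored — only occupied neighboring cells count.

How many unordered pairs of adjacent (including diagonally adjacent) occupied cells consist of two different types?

10

Scan each occupied cell's neighbors to the right and below (and the two forward diagonals) so each pair is counted once.
From row 1: 3 unlike of 8 pairs (running 3/8).
From row 2: 3 unlike of 16 pairs (running 6/24).
From row 3: 4 unlike of 13 pairs (running 10/37).
From row 4: 0 unlike of 2 pairs (running 10/39).
Total adjacent occupied pairs: 39; unlike-type pairs: 10.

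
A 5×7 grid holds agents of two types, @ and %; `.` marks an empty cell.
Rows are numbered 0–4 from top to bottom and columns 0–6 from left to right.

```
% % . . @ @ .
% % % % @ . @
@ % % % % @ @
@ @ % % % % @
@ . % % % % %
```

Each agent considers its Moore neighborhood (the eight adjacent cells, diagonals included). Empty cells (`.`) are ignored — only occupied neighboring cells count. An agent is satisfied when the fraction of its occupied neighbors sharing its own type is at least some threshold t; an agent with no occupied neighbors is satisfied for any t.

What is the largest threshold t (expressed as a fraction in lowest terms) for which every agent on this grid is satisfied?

(0,0)% 3/3
(0,1)% 4/4
(0,4)@ 2/3
(0,5)@ 3/3
(1,0)% 4/5
(1,1)% 6/7
(1,2)% 6/6
(1,3)% 4/6
(1,4)@ 3/6
(1,6)@ 3/3
(2,0)@ 2/5
(2,1)% 5/8
(2,2)% 7/8
(2,3)% 7/8
(2,4)% 5/7
(2,5)@ 4/7
(2,6)@ 3/4
(3,0)@ 3/4
(3,1)@ 3/7
(3,2)% 6/7
(3,3)% 8/8
(3,4)% 7/8
(3,5)% 5/8
(3,6)@ 2/5
(4,0)@ 2/2
(4,2)% 3/4
(4,3)% 5/5
(4,4)% 5/5
(4,5)% 4/5
(4,6)% 2/3
The smallest same-type fraction is 2/5 at (2,0), which reduces to 2/5. Any threshold above that leaves this agent unsatisfied.

2/5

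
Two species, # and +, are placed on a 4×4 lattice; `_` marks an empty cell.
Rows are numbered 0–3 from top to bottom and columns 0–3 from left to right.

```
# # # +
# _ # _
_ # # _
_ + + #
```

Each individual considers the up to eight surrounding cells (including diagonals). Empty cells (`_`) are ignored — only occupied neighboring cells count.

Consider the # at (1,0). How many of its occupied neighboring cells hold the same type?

3

Occupied neighbors of (1,0): (0,0)=#, (0,1)=#, (2,1)=#.
Same type (#): 3 of 3.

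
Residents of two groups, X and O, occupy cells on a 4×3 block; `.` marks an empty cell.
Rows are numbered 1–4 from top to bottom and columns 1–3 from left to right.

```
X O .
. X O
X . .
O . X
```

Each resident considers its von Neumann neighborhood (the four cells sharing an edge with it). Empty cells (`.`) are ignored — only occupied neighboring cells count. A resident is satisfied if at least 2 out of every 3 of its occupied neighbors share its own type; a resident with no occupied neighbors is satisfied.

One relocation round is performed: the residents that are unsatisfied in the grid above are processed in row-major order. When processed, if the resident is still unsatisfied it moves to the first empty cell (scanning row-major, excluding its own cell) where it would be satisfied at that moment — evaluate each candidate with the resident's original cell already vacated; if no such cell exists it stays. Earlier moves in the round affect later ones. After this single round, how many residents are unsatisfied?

0

Initially unsatisfied (in order): (1,1), (1,2), (2,2), (2,3), (3,1), (4,1).
  (1,1) → (2,1).
  (1,2) → (1,3).
  (2,2) → (1,1).
  (2,3): now satisfied by earlier moves; stays.
  (3,1) → (3,2).
  (4,1): now satisfied by earlier moves; stays.
Resulting grid:
X . O
X . O
. X .
O . X
All satisfied now.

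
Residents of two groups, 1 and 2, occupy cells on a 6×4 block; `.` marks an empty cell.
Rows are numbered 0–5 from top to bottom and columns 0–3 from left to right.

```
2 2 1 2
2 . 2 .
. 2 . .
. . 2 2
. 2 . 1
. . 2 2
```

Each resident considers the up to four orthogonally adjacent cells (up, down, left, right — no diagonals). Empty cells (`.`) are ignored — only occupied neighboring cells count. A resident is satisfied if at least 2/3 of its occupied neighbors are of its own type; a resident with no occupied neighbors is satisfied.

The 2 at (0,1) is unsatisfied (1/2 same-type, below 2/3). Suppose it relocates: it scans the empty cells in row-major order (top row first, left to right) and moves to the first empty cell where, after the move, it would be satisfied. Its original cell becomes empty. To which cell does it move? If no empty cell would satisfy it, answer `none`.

(1,1)

Vacating (0,1). Empty cells in order:
  (1,1): 3/3 same-type → satisfied — stop here.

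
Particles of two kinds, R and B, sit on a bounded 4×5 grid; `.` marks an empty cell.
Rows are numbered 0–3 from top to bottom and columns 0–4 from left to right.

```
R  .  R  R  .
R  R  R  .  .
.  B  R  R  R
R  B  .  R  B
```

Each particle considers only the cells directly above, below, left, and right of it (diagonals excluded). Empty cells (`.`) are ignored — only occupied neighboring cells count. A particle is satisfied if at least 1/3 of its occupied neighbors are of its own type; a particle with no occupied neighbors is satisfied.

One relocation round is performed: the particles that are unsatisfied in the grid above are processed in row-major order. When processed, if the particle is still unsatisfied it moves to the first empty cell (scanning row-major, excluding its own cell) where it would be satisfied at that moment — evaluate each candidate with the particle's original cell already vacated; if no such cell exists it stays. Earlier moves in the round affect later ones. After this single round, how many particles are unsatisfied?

0

Initially unsatisfied (in order): (3,0), (3,4).
  (3,0) → (0,1).
  (3,4) → (2,0).
Resulting grid:
R R R R .
R R R . .
B B R R R
. B . R .
All satisfied now.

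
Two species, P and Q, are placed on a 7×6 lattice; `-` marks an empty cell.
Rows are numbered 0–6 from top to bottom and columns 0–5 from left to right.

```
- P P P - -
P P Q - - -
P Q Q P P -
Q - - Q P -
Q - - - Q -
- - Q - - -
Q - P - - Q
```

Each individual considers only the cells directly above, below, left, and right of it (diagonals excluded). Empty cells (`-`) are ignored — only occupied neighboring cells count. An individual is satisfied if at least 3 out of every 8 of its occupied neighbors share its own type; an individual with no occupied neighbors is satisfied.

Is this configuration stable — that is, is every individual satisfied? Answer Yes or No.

(0,1)P 2/2 ok
(0,2)P 2/3 ok
(0,3)P 1/1 ok
(1,0)P 2/2 ok
(1,1)P 2/4 ok
(1,2)Q 1/3 unhappy
(2,0)P 1/3 unhappy
(2,1)Q 1/3 unhappy
(2,2)Q 2/3 ok
(2,3)P 1/3 unhappy
(2,4)P 2/2 ok
(3,0)Q 1/2 ok
(3,3)Q 0/2 unhappy
(3,4)P 1/3 unhappy
(4,0)Q 1/1 ok
(4,4)Q 0/1 unhappy
(5,2)Q 0/1 unhappy
(6,0)Q 0/0 ok
(6,2)P 0/1 unhappy
(6,5)Q 0/0 ok
For instance (1,2) has only 1/3 same-type neighbors, below 3/8.

No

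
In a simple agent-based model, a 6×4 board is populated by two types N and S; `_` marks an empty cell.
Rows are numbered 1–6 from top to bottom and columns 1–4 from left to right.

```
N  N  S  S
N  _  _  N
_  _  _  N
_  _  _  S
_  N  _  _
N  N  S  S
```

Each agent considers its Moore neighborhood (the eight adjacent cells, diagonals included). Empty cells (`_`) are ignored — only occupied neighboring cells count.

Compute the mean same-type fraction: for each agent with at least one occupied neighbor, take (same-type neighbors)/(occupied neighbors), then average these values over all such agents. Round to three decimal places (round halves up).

Row 1: (1,1)N 2/2 · (1,2)N 2/3 · (1,3)S 1/3 · (1,4)S 1/2
Row 2: (2,1)N 2/2 · (2,4)N 1/3
Row 3: (3,4)N 1/2
Row 4: (4,4)S 0/1
Row 5: (5,2)N 2/3
Row 6: (6,1)N 2/2 · (6,2)N 2/3 · (6,3)S 1/3 · (6,4)S 1/1
Sum over 13 agents: 2/2 + 2/3 + 1/3 + 1/2 + 2/2 + 1/3 + 1/2 + 0/1 + 2/3 + 2/2 + 2/3 + 1/3 + 1/1 = 8; mean = 8 ÷ 13 = 8/13 = 0.615384… → 0.615.

0.615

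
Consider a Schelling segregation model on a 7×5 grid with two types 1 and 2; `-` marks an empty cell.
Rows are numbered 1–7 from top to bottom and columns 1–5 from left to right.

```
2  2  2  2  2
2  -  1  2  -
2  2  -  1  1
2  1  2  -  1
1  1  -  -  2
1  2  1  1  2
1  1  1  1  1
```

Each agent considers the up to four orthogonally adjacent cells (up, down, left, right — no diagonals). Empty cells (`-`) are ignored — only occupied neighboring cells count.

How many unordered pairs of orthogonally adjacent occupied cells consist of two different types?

14

Scan each occupied cell's neighbors to the right and below so each pair is counted once.
Row 1: 2(1,1)–2(1,2)= 2(1,1)–2(2,1)= 2(1,2)–2(1,3)= 2(1,3)–2(1,4)= 2(1,3)–1(2,3)≠ 2(1,4)–2(1,5)= 2(1,4)–2(2,4)=  → 1/7 unlike.
Row 2: 2(2,1)–2(3,1)= 1(2,3)–2(2,4)≠ 2(2,4)–1(3,4)≠  → 2/3 unlike.
Row 3: 2(3,1)–2(3,2)= 2(3,1)–2(4,1)= 2(3,2)–1(4,2)≠ 1(3,4)–1(3,5)= 1(3,5)–1(4,5)=  → 1/5 unlike.
Row 4: 2(4,1)–1(4,2)≠ 2(4,1)–1(5,1)≠ 1(4,2)–2(4,3)≠ 1(4,2)–1(5,2)= 1(4,5)–2(5,5)≠  → 4/5 unlike.
Row 5: 1(5,1)–1(5,2)= 1(5,1)–1(6,1)= 1(5,2)–2(6,2)≠ 2(5,5)–2(6,5)=  → 1/4 unlike.
Row 6: 1(6,1)–2(6,2)≠ 1(6,1)–1(7,1)= 2(6,2)–1(6,3)≠ 2(6,2)–1(7,2)≠ 1(6,3)–1(6,4)= 1(6,3)–1(7,3)= 1(6,4)–2(6,5)≠ 1(6,4)–1(7,4)= 2(6,5)–1(7,5)≠  → 5/9 unlike.
Row 7: 1(7,1)–1(7,2)= 1(7,2)–1(7,3)= 1(7,3)–1(7,4)= 1(7,4)–1(7,5)=  → 0/4 unlike.
Total adjacent occupied pairs: 37; unlike-type pairs: 14.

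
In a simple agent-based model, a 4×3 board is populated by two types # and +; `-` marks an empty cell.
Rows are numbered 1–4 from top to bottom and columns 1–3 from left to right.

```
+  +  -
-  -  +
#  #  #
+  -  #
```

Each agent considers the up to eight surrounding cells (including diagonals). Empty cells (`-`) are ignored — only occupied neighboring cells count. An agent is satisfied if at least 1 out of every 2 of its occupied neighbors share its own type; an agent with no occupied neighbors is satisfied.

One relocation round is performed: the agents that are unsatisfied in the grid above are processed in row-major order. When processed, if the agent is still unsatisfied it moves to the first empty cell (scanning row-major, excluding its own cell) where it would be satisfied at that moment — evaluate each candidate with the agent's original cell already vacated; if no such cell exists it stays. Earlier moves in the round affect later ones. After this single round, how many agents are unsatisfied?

0

Initially unsatisfied (in order): (2,3), (4,1).
  (2,3) → (1,3).
  (4,1) → (2,1).
Resulting grid:
+ + +
+ - -
# # #
- - #
All satisfied now.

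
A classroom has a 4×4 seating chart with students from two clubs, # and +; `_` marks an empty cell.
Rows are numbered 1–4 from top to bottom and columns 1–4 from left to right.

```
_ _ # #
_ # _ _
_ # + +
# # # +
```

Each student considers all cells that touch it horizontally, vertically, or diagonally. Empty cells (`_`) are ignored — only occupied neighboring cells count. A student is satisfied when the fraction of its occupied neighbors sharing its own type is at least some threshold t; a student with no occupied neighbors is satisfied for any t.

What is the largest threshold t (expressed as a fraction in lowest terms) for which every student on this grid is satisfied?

1/3

(1,3)# 2/2
(1,4)# 1/1
(2,2)# 2/3
(3,2)# 4/5
(3,3)+ 2/6
(3,4)+ 2/3
(4,1)# 2/2
(4,2)# 3/4
(4,3)# 2/5
(4,4)+ 2/3
The smallest same-type fraction is 2/6 at (3,3), which reduces to 1/3. Any threshold above that leaves this student unsatisfied.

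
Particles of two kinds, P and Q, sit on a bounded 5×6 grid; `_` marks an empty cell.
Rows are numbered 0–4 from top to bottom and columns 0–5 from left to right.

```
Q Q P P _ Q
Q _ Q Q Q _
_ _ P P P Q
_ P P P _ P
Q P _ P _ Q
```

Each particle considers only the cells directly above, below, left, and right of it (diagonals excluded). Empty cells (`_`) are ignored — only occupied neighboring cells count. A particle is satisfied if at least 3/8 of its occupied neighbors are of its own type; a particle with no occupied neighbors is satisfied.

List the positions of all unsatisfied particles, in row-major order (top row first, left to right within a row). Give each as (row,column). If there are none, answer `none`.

(0,2), (1,2), (2,4), (2,5), (3,5), (4,0), (4,5)

Row 0: (0,0)Q 2/2 satisfied · (0,1)Q 1/2 satisfied · (0,2)P 1/3 not · (0,3)P 1/2 satisfied · (0,5)Q 0/0 satisfied
Row 1: (1,0)Q 1/1 satisfied · (1,2)Q 1/3 not · (1,3)Q 2/4 satisfied · (1,4)Q 1/2 satisfied
Row 2: (2,2)P 2/3 satisfied · (2,3)P 3/4 satisfied · (2,4)P 1/3 not · (2,5)Q 0/2 not
Row 3: (3,1)P 2/2 satisfied · (3,2)P 3/3 satisfied · (3,3)P 3/3 satisfied · (3,5)P 0/2 not
Row 4: (4,0)Q 0/1 not · (4,1)P 1/2 satisfied · (4,3)P 1/1 satisfied · (4,5)Q 0/1 not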